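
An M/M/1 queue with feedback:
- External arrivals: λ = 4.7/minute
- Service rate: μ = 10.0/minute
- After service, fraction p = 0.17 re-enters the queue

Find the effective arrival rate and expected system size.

Effective arrival rate: λ_eff = λ/(1-p) = 4.7/(1-0.17) = 4.7/0.83 = 5.6627
ρ = λ_eff/μ = 5.6627/10.0 = 0.56627
L = ρ/(1-ρ) = 0.56627/(1-0.56627) = 1.3056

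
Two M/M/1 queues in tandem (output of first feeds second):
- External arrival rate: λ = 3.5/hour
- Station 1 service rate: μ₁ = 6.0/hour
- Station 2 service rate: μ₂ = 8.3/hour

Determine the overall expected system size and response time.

By Jackson's theorem, each station behaves as independent M/M/1.
Station 1: ρ₁ = 3.5/6.0 = 0.5833, L₁ = ρ₁/(1-ρ₁) = λ/(μ₁-λ) = 3.5/2.50 = 1.4000
Station 2: ρ₂ = 3.5/8.3 = 0.4217, L₂ = ρ₂/(1-ρ₂) = λ/(μ₂-λ) = 3.5/4.80 = 0.7292
Total: L = L₁ + L₂ = 1.4000 + 0.7292 = 2.1292
W = L/λ = 2.1292/3.5 = 0.6083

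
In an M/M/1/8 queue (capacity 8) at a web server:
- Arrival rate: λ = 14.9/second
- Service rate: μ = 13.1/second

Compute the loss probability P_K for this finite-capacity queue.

ρ = λ/μ = 14.9/13.1 = 1.1374
P₀ = (1-ρ)/(1-ρ^(K+1)) = (1-1.1374)/(1-1.1374^9) = -0.1374/-2.1858 = 0.06286
P_K = P₀×ρ^K = 0.06286 × 1.1374^8 = 0.06286 × 2.8010 = 0.1761
Blocking probability = 17.61%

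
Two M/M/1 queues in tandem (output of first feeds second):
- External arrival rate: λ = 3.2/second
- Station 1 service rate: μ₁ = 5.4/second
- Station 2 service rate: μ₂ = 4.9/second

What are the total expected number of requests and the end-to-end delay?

By Jackson's theorem, each station behaves as independent M/M/1.
Station 1: ρ₁ = 3.2/5.4 = 0.5926, L₁ = ρ₁/(1-ρ₁) = λ/(μ₁-λ) = 3.2/2.20 = 1.4545
Station 2: ρ₂ = 3.2/4.9 = 0.6531, L₂ = ρ₂/(1-ρ₂) = λ/(μ₂-λ) = 3.2/1.70 = 1.8824
Total: L = L₁ + L₂ = 1.4545 + 1.8824 = 3.3369
W = L/λ = 3.3369/3.2 = 1.0428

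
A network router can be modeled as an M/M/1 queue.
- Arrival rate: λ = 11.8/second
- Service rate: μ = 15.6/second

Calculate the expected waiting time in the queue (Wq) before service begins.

First, compute utilization: ρ = λ/μ = 11.8/15.6 = 0.7564
For M/M/1: Wq = λ/(μ(μ-λ))
Wq = 11.8/(15.6 × (15.6-11.8))
Wq = 11.8/(15.6 × 3.80)
Wq = 0.1991 seconds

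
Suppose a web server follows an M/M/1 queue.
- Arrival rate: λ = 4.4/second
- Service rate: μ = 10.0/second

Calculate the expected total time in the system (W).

First, compute utilization: ρ = λ/μ = 4.4/10.0 = 0.4400
For M/M/1: W = 1/(μ-λ)
W = 1/(10.0-4.4) = 1/5.60
W = 0.1786 seconds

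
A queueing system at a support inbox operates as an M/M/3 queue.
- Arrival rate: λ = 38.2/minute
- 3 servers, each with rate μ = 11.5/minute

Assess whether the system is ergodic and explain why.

Stability requires ρ = λ/(cμ) < 1
ρ = 38.2/(3 × 11.5) = 38.2/34.50 = 1.1072
Since 1.1072 ≥ 1, the system is UNSTABLE.
Need c > λ/μ = 38.2/11.5 = 3.32.
Minimum servers needed: c = 4.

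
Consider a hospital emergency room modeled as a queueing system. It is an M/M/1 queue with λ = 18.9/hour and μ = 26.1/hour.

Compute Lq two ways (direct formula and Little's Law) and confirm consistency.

Method 1 (direct): Lq = λ²/(μ(μ-λ)) = 357.21/(26.1 × 7.20) = 1.9009

Method 2 (Little's Law):
W = 1/(μ-λ) = 1/7.20 = 0.138889
Wq = W - 1/μ = 0.138889 - 0.0383142 = 0.100575
Lq = λWq = 18.9 × 0.100575 = 1.9009 ✔ (matches Method 1)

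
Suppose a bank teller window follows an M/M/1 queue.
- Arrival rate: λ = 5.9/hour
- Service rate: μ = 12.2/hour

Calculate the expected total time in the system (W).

First, compute utilization: ρ = λ/μ = 5.9/12.2 = 0.4836
For M/M/1: W = 1/(μ-λ)
W = 1/(12.2-5.9) = 1/6.30
W = 0.1587 hours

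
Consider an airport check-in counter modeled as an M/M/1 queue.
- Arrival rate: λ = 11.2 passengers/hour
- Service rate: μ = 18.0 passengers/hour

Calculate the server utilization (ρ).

Server utilization: ρ = λ/μ
ρ = 11.2/18.0 = 0.6222
The server is busy 62.22% of the time.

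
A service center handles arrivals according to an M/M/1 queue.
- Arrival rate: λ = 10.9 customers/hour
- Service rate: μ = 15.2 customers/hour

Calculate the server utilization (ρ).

Server utilization: ρ = λ/μ
ρ = 10.9/15.2 = 0.7171
The server is busy 71.71% of the time.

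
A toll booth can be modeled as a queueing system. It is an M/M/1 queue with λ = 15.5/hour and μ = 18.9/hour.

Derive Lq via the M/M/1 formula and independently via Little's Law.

Method 1 (direct): Lq = λ²/(μ(μ-λ)) = 240.25/(18.9 × 3.40) = 3.7387

Method 2 (Little's Law):
W = 1/(μ-λ) = 1/3.40 = 0.294118
Wq = W - 1/μ = 0.294118 - 0.0529101 = 0.241208
Lq = λWq = 15.5 × 0.241208 = 3.7387 ✔ (matches Method 1)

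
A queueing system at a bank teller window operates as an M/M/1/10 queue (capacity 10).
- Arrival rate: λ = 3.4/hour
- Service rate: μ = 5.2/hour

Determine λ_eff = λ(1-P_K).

ρ = λ/μ = 3.4/5.2 = 0.65385
P₀ = (1-ρ)/(1-ρ^(K+1)) = (1-0.65385)/(1-0.65385^11) = 0.34615/0.99066 = 0.3494
P_K = P₀×ρ^K = 0.34941 × 0.65385^10 = 0.34941 × 0.014282 = 0.004990
λ_eff = λ(1-P_K) = 3.4 × (1 - 0.004990) = 3.4 × 0.9950 = 3.3830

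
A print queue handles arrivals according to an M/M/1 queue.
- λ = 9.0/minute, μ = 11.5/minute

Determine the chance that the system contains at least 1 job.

ρ = λ/μ = 9.0/11.5 = 0.7826
P(N ≥ n) = ρⁿ
P(N ≥ 1) = 0.7826^1
P(N ≥ 1) = 0.7826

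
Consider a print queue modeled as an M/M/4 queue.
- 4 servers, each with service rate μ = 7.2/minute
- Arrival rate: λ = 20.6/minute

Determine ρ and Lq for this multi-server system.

Traffic intensity: ρ = λ/(cμ) = 20.6/(4×7.2) = 0.7153
Since ρ = 0.7153 < 1, system is stable.
Offered load a = λ/μ = cρ = 20.6/7.2 = 2.8611
P₀ = [ Σₙ₌₀^3 aⁿ/n! + a^4/(4!(1-ρ)) ]⁻¹
Σ = a^0/0! + a^1/1! + a^2/2! + a^3/3! = 1.0000 + 2.8611 + 4.0930 + 3.9035 = 11.8576
a^4/(4!(1-ρ)) = 67.0099/(24 × 0.284722) = 9.8063
P₀ = 1/(11.8576 + 9.8063) = 0.04616
Lq = P₀·a^4·ρ / (4!(1-ρ)²) = 0.04616 × 67.0099 × 0.7153 / (24 × 0.08107) = 1.1372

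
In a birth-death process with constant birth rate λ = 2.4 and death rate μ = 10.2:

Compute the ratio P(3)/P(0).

For constant rates: P(n)/P(0) = (λ/μ)^n
P(3)/P(0) = (2.4/10.2)^3 = 0.2353^3 = 0.01303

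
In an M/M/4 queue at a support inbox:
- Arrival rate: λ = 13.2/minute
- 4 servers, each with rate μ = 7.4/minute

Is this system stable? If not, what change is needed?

Stability requires ρ = λ/(cμ) < 1
ρ = 13.2/(4 × 7.4) = 13.2/29.60 = 0.4459
Since 0.4459 < 1, the system is STABLE.
The servers are busy 44.59% of the time.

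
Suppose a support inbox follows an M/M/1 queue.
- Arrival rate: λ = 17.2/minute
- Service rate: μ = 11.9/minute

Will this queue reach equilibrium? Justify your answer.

Stability requires ρ = λ/(cμ) < 1
ρ = 17.2/(1 × 11.9) = 17.2/11.90 = 1.4454
Since 1.4454 ≥ 1, the system is UNSTABLE.
Queue grows without bound. Need μ > λ = 17.2.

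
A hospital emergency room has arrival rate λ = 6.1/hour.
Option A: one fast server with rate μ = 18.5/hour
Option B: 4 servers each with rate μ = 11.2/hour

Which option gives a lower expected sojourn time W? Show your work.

Option A: single server μ = 18.5 (M/M/1)
  ρ_A = 6.1/18.5 = 0.3297
  W_A = 1/(μ-λ) = 1/(18.5-6.1) = 1/12.40 = 0.08065

Option B: 4 servers μ = 11.2 (M/M/4)
  ρ_B = λ/(cμ) = 6.1/(4×11.2) = 0.1362
  Offered load a = λ/μ = cρ = 6.1/11.2 = 0.5446
  P₀ = [ Σₙ₌₀^3 aⁿ/n! + a^4/(4!(1-ρ)) ]⁻¹
  Σ = a^0/0! + a^1/1! + a^2/2! + a^3/3! = 1.0000 + 0.54464 + 0.14832 + 0.026927 = 1.7199
  a^4/(4!(1-ρ)) = 0.08799/(24 × 0.8638) = 0.004244
  P₀ = 1/(1.7199 + 0.004244) = 0.5800
  Lq = P₀·a^4·ρ / (4!(1-ρ)²) = 0.58000 × 0.087993 × 0.13616 / (24 × 0.74622) = 0.0003880
  Wq_B = Lq/λ = 0.0003880/6.1 = 0.00006361
  W_B = Wq_B + 1/μ = 0.00006361 + 0.08929 = 0.08935

Since W_A = 0.08065 < W_B = 0.08935, Option A (single fast server) has the shorter time in system.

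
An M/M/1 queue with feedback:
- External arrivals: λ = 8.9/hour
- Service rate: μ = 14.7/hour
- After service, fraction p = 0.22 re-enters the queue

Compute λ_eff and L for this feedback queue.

Effective arrival rate: λ_eff = λ/(1-p) = 8.9/(1-0.22) = 8.9/0.78 = 11.41026
ρ = λ_eff/μ = 11.41026/14.7 = 0.776208
L = ρ/(1-ρ) = 0.776208/(1-0.776208) = 3.4684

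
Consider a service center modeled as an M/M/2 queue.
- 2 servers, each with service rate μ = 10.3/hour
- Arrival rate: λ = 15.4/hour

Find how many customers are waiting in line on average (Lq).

Traffic intensity: ρ = λ/(cμ) = 15.4/(2×10.3) = 0.7476
Since ρ = 0.7476 < 1, system is stable.
Offered load a = λ/μ = cρ = 15.4/10.3 = 1.4951
P₀ = [ Σₙ₌₀^1 aⁿ/n! + a^2/(2!(1-ρ)) ]⁻¹
Σ = a^0/0! + a^1/1! = 1.0000 + 1.4951 = 2.4951
a^2/(2!(1-ρ)) = 2.23546/(2 × 0.252427) = 4.4279
P₀ = 1/(2.4951 + 4.4279) = 0.1444
Lq = P₀·a^2·ρ / (2!(1-ρ)²) = 0.14444 × 2.2355 × 0.74757 / (2 × 0.063719) = 1.8942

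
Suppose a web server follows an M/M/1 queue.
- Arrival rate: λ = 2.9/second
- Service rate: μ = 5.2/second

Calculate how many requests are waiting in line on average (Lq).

ρ = λ/μ = 2.9/5.2 = 0.5577
For M/M/1: Lq = λ²/(μ(μ-λ))
Lq = 8.41/(5.2 × 2.30)
Lq = 0.7032 requests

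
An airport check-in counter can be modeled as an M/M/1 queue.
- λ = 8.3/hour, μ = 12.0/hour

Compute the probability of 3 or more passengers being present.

ρ = λ/μ = 8.3/12.0 = 0.6917
P(N ≥ n) = ρⁿ
P(N ≥ 3) = 0.6917^3
P(N ≥ 3) = 0.3309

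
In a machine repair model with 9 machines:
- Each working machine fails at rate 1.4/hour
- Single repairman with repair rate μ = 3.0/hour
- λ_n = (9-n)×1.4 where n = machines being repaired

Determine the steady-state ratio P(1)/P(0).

P(1)/P(0) = ∏_{i=0}^{1-1} λ_i/μ_{i+1}
= (9-0)×1.4/3.0
= 4.2000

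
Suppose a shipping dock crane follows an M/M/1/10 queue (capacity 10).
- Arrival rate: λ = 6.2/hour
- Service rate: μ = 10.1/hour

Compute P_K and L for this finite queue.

ρ = λ/μ = 6.2/10.1 = 0.61386
P₀ = (1-ρ)/(1-ρ^(K+1)) = (1-0.61386)/(1-0.61386^11) = 0.3861/0.9953 = 0.3879
P_K = P₀×ρ^K = 0.38795 × 0.61386^10 = 0.38795 × 0.0075979 = 0.002948
Blocking probability P_10 = 0.002948 (0.29%)
L = ρ[1 - (K+1)ρ^K + Kρ^(K+1)] / [(1-ρ)(1-ρ^(K+1))]
L = 0.61386 × (1 - 11×0.007598 + 10×0.004664) / ((1 - 0.61386) × (1 - 0.004664)) = 1.5382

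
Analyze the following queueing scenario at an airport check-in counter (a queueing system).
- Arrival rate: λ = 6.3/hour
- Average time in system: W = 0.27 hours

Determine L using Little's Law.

Little's Law: L = λW
L = 6.3 × 0.27 = 1.7010 passengers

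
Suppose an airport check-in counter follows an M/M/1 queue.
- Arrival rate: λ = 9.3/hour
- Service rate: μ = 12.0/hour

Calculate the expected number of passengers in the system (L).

ρ = λ/μ = 9.3/12.0 = 0.7750
For M/M/1: L = λ/(μ-λ)
L = 9.3/(12.0-9.3) = 9.3/2.70
L = 3.4444 passengers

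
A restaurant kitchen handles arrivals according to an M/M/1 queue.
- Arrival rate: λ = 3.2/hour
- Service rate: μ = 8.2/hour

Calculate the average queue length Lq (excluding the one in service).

ρ = λ/μ = 3.2/8.2 = 0.3902
For M/M/1: Lq = λ²/(μ(μ-λ))
Lq = 10.24/(8.2 × 5.00)
Lq = 0.2498 orders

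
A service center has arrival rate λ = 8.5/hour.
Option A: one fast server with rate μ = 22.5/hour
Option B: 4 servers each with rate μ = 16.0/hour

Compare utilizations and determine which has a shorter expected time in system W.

Option A: single server μ = 22.5 (M/M/1)
  ρ_A = 8.5/22.5 = 0.3778
  W_A = 1/(μ-λ) = 1/(22.5-8.5) = 1/14.00 = 0.07143

Option B: 4 servers μ = 16.0 (M/M/4)
  ρ_B = λ/(cμ) = 8.5/(4×16.0) = 0.1328
  Offered load a = λ/μ = cρ = 8.5/16.0 = 0.5312
  P₀ = [ Σₙ₌₀^3 aⁿ/n! + a^4/(4!(1-ρ)) ]⁻¹
  Σ = a^0/0! + a^1/1! + a^2/2! + a^3/3! = 1.00000 + 0.531250 + 0.141113 + 0.0249888 = 1.6974
  a^4/(4!(1-ρ)) = 0.07965/(24 × 0.8672) = 0.003827
  P₀ = 1/(1.6974 + 0.003827) = 0.5878
  Lq = P₀·a^4·ρ / (4!(1-ρ)²) = 0.5878 × 0.07965 × 0.1328 / (24 × 0.7520) = 0.0003445
  Wq_B = Lq/λ = 0.0003445/8.5 = 0.00004053
  W_B = Wq_B + 1/μ = 0.00004053 + 0.06250 = 0.06254

Since W_B = 0.06254 < W_A = 0.07143, Option B (multiple servers) has the shorter time in system.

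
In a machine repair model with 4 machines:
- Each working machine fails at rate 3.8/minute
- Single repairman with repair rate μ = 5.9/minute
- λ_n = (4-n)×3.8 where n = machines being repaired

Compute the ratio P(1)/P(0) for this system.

P(1)/P(0) = ∏_{i=0}^{1-1} λ_i/μ_{i+1}
= (4-0)×3.8/5.9
= 2.5763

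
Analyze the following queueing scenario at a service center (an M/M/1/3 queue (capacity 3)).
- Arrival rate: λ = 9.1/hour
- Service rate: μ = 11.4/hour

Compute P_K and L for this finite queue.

ρ = λ/μ = 9.1/11.4 = 0.79825
P₀ = (1-ρ)/(1-ρ^(K+1)) = (1-0.79825)/(1-0.79825^4) = 0.20175/0.59397 = 0.3397
P_K = P₀×ρ^K = 0.3397 × 0.79825^3 = 0.3397 × 0.5086 = 0.1728
Blocking probability P_3 = 0.1728 (17.28%)
L = ρ[1 - (K+1)ρ^K + Kρ^(K+1)] / [(1-ρ)(1-ρ^(K+1))]
L = 0.79825 × (1 - 4×0.50865 + 3×0.40603) / ((1 - 0.79825) × (1 - 0.40603)) = 1.2223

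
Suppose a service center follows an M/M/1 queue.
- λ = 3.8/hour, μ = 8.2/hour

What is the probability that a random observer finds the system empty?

ρ = λ/μ = 3.8/8.2 = 0.4634
P(0) = 1 - ρ = 1 - 0.4634 = 0.5366
The server is idle 53.66% of the time.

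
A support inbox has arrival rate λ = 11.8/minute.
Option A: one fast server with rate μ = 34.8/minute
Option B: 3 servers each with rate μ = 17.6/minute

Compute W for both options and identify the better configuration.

Option A: single server μ = 34.8 (M/M/1)
  ρ_A = 11.8/34.8 = 0.3391
  W_A = 1/(μ-λ) = 1/(34.8-11.8) = 1/23.00 = 0.04348

Option B: 3 servers μ = 17.6 (M/M/3)
  ρ_B = λ/(cμ) = 11.8/(3×17.6) = 0.2235
  Offered load a = λ/μ = cρ = 11.8/17.6 = 0.6705
  P₀ = [ Σₙ₌₀^2 aⁿ/n! + a^3/(3!(1-ρ)) ]⁻¹
  Σ = a^0/0! + a^1/1! + a^2/2! = 1.0000 + 0.67045 + 0.22475 = 1.8952
  a^3/(3!(1-ρ)) = 0.3014/(6 × 0.7765) = 0.06469
  P₀ = 1/(1.8952 + 0.06469) = 0.5102
  Lq = P₀·a^3·ρ / (3!(1-ρ)²) = 0.5102 × 0.3014 × 0.2235 / (6 × 0.6030) = 0.009499
  Wq_B = Lq/λ = 0.0094989/11.8 = 0.00080499
  W_B = Wq_B + 1/μ = 0.00080499 + 0.056818 = 0.05762

Since W_A = 0.04348 < W_B = 0.05762, Option A (single fast server) has the shorter time in system.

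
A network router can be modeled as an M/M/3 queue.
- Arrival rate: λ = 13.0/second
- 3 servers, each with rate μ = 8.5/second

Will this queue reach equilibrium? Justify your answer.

Stability requires ρ = λ/(cμ) < 1
ρ = 13.0/(3 × 8.5) = 13.0/25.50 = 0.5098
Since 0.5098 < 1, the system is STABLE.
The servers are busy 50.98% of the time.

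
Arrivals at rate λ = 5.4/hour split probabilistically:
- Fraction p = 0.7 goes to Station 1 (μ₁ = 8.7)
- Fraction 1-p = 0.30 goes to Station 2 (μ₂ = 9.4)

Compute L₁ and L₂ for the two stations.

Effective rates: λ₁ = 5.4×0.7 = 3.78, λ₂ = 5.4×0.30 = 1.62
Station 1: ρ₁ = 3.78/8.7 = 0.4345, L₁ = ρ₁/(1-ρ₁) = 0.4345/(1-0.4345) = 0.7683
Station 2: ρ₂ = 1.62/9.4 = 0.1723, L₂ = ρ₂/(1-ρ₂) = 0.1723/(1-0.1723) = 0.2082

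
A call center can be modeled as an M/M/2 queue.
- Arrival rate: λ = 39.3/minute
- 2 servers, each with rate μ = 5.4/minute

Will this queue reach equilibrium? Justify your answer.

Stability requires ρ = λ/(cμ) < 1
ρ = 39.3/(2 × 5.4) = 39.3/10.80 = 3.6389
Since 3.6389 ≥ 1, the system is UNSTABLE.
Need c > λ/μ = 39.3/5.4 = 7.28.
Minimum servers needed: c = 8.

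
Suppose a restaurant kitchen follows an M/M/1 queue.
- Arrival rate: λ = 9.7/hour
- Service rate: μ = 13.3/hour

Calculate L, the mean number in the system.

ρ = λ/μ = 9.7/13.3 = 0.7293
For M/M/1: L = λ/(μ-λ)
L = 9.7/(13.3-9.7) = 9.7/3.60
L = 2.6944 orders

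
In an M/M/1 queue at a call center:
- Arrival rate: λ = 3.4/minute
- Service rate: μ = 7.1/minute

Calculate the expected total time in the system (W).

First, compute utilization: ρ = λ/μ = 3.4/7.1 = 0.4789
For M/M/1: W = 1/(μ-λ)
W = 1/(7.1-3.4) = 1/3.70
W = 0.2703 minutes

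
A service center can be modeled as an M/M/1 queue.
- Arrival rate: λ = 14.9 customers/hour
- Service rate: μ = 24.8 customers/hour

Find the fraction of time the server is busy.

Server utilization: ρ = λ/μ
ρ = 14.9/24.8 = 0.6008
The server is busy 60.08% of the time.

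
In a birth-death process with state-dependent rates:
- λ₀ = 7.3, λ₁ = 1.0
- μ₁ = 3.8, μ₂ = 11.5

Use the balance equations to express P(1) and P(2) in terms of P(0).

Balance equations:
State 0: λ₀P₀ = μ₁P₁ → P₁ = (λ₀/μ₁)P₀ = (7.3/3.8)P₀ = 1.9211P₀
State 1: P₂ = (λ₀λ₁)/(μ₁μ₂)P₀ = (7.3×1.0)/(3.8×11.5)P₀ = 0.1670P₀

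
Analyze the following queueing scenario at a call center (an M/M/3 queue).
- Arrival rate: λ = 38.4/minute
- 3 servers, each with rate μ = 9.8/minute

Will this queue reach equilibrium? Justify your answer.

Stability requires ρ = λ/(cμ) < 1
ρ = 38.4/(3 × 9.8) = 38.4/29.40 = 1.3061
Since 1.3061 ≥ 1, the system is UNSTABLE.
Need c > λ/μ = 38.4/9.8 = 3.92.
Minimum servers needed: c = 4.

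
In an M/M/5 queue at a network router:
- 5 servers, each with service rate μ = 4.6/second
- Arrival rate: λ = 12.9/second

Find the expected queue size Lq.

Traffic intensity: ρ = λ/(cμ) = 12.9/(5×4.6) = 0.5609
Since ρ = 0.5609 < 1, system is stable.
Offered load a = λ/μ = cρ = 12.9/4.6 = 2.8043
P₀ = [ Σₙ₌₀^4 aⁿ/n! + a^5/(5!(1-ρ)) ]⁻¹
Σ = a^0/0! + a^1/1! + a^2/2! + a^3/3! + a^4/4! = 1.00000 + 2.80435 + 3.93218 + 3.67574 + 2.57701 = 13.9893
a^5/(5!(1-ρ)) = 173.4440/(120 × 0.43913) = 3.2914
P₀ = 1/(13.9893 + 3.2914) = 0.05787
Lq = P₀·a^5·ρ / (5!(1-ρ)²) = 0.05787 × 173.4440 × 0.5609 / (120 × 0.1928) = 0.2433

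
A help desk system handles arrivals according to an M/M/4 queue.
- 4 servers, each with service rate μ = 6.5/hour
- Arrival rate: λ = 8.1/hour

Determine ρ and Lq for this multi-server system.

Traffic intensity: ρ = λ/(cμ) = 8.1/(4×6.5) = 0.3115
Since ρ = 0.3115 < 1, system is stable.
Offered load a = λ/μ = cρ = 8.1/6.5 = 1.2462
P₀ = [ Σₙ₌₀^3 aⁿ/n! + a^4/(4!(1-ρ)) ]⁻¹
Σ = a^0/0! + a^1/1! + a^2/2! + a^3/3! = 1.0000 + 1.2462 + 0.7764 + 0.3225 = 3.3451
a^4/(4!(1-ρ)) = 2.4115/(24 × 0.6885) = 0.1459
P₀ = 1/(3.3451 + 0.14595) = 0.2864
Lq = P₀·a^4·ρ / (4!(1-ρ)²) = 0.28644 × 2.4115 × 0.31154 / (24 × 0.47398) = 0.01892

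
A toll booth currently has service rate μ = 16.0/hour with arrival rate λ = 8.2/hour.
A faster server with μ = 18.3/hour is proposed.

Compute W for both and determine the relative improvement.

System 1: ρ₁ = 8.2/16.0 = 0.5125, W₁ = 1/(16.0-8.2) = 0.1282
System 2: ρ₂ = 8.2/18.3 = 0.4481, W₂ = 1/(18.3-8.2) = 0.09901
Improvement: (W₁-W₂)/W₁ = (0.1282-0.09901)/0.1282 = 22.77%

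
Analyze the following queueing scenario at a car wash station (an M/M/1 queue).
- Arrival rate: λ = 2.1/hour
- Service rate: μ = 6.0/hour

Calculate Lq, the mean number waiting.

ρ = λ/μ = 2.1/6.0 = 0.3500
For M/M/1: Lq = λ²/(μ(μ-λ))
Lq = 4.41/(6.0 × 3.90)
Lq = 0.1885 cars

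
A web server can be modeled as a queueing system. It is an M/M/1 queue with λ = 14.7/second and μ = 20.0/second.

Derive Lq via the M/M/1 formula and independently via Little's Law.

Method 1 (direct): Lq = λ²/(μ(μ-λ)) = 216.09/(20.0 × 5.30) = 2.0386

Method 2 (Little's Law):
W = 1/(μ-λ) = 1/5.30 = 0.18868
Wq = W - 1/μ = 0.18868 - 0.050000 = 0.13868
Lq = λWq = 14.7 × 0.13868 = 2.0386 ✔ (matches Method 1)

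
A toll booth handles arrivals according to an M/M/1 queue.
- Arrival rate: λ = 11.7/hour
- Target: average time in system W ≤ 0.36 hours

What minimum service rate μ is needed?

For M/M/1: W = 1/(μ-λ)
Need W ≤ 0.36, so 1/(μ-λ) ≤ 0.36
μ - λ ≥ 1/0.36 = 2.7778
μ ≥ 11.7 + 2.7778 = 14.4778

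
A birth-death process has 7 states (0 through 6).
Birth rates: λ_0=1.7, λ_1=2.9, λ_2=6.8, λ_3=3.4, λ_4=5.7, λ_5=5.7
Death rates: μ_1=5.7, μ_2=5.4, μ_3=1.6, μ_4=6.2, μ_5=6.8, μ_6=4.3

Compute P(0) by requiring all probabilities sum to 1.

Ratios P(n)/P(0) = (λ₀···λₙ₋₁)/(μ₁···μₙ):
P(1)/P(0) = (1.7)/(5.7) = 0.2982
P(2)/P(0) = (1.7×2.9)/(5.7×5.4) = 0.1602
P(3)/P(0) = (1.7×2.9×6.8)/(5.7×5.4×1.6) = 0.6807
P(4)/P(0) = (1.7×2.9×6.8×3.4)/(5.7×5.4×1.6×6.2) = 0.3733
P(5)/P(0) = (1.7×2.9×6.8×3.4×5.7)/(5.7×5.4×1.6×6.2×6.8) = 0.3129
P(6)/P(0) = (1.7×2.9×6.8×3.4×5.7×5.7)/(5.7×5.4×1.6×6.2×6.8×4.3) = 0.4148

Normalization: ∑ P(n) = 1
P(0) × (1.0000 + 0.2982 + 0.1602 + 0.6807 + 0.3733 + 0.3129 + 0.4148) = 1
P(0) × 3.2401 = 1
P(0) = 1/3.2401 = 0.3086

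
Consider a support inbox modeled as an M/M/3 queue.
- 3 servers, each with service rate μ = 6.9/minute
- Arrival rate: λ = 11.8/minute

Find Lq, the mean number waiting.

Traffic intensity: ρ = λ/(cμ) = 11.8/(3×6.9) = 0.5700
Since ρ = 0.5700 < 1, system is stable.
Offered load a = λ/μ = cρ = 11.8/6.9 = 1.7101
P₀ = [ Σₙ₌₀^2 aⁿ/n! + a^3/(3!(1-ρ)) ]⁻¹
Σ = a^0/0! + a^1/1! + a^2/2! = 1.0000 + 1.7101 + 1.4623 = 4.1724
a^3/(3!(1-ρ)) = 5.0015/(6 × 0.42995) = 1.9388
P₀ = 1/(4.1724 + 1.9388) = 0.1636
Lq = P₀·a^3·ρ / (3!(1-ρ)²) = 0.16363 × 5.0015 × 0.57005 / (6 × 0.18486) = 0.4206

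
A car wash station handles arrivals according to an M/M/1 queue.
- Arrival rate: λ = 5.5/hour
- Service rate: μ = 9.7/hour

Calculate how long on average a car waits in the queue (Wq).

First, compute utilization: ρ = λ/μ = 5.5/9.7 = 0.5670
For M/M/1: Wq = λ/(μ(μ-λ))
Wq = 5.5/(9.7 × (9.7-5.5))
Wq = 5.5/(9.7 × 4.20)
Wq = 0.1350 hours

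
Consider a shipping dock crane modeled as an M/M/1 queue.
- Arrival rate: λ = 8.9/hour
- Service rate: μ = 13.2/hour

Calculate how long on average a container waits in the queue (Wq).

First, compute utilization: ρ = λ/μ = 8.9/13.2 = 0.6742
For M/M/1: Wq = λ/(μ(μ-λ))
Wq = 8.9/(13.2 × (13.2-8.9))
Wq = 8.9/(13.2 × 4.30)
Wq = 0.1568 hours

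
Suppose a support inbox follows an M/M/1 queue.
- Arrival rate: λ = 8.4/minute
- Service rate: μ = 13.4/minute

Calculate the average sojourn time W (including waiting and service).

First, compute utilization: ρ = λ/μ = 8.4/13.4 = 0.6269
For M/M/1: W = 1/(μ-λ)
W = 1/(13.4-8.4) = 1/5.00
W = 0.2000 minutes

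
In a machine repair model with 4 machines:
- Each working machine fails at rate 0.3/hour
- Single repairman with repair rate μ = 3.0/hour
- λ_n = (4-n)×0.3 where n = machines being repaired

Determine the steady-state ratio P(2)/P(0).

P(2)/P(0) = ∏_{i=0}^{2-1} λ_i/μ_{i+1}
= (4-0)×0.3/3.0 × (4-1)×0.3/3.0
= 0.1200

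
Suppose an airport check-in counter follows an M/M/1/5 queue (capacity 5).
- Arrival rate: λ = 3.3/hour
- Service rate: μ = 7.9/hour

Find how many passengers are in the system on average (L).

ρ = λ/μ = 3.3/7.9 = 0.41772
P₀ = (1-ρ)/(1-ρ^(K+1)) = (1-0.41772)/(1-0.41772^6) = 0.5823/0.9947 = 0.5854
P_K = P₀×ρ^K = 0.58539 × 0.41772^5 = 0.58539 × 0.012718 = 0.007445
L = ρ[1 - (K+1)ρ^K + Kρ^(K+1)] / [(1-ρ)(1-ρ^(K+1))]
L = 0.41772 × (1 - 6×0.01272 + 5×0.005313) / ((1 - 0.41772) × (1 - 0.005313)) = 0.6853 passengers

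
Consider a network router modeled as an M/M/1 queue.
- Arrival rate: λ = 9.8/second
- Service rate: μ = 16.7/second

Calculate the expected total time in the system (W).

First, compute utilization: ρ = λ/μ = 9.8/16.7 = 0.5868
For M/M/1: W = 1/(μ-λ)
W = 1/(16.7-9.8) = 1/6.90
W = 0.1449 seconds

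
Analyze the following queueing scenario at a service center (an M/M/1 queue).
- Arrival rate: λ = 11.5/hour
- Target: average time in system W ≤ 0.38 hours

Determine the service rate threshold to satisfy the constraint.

For M/M/1: W = 1/(μ-λ)
Need W ≤ 0.38, so 1/(μ-λ) ≤ 0.38
μ - λ ≥ 1/0.38 = 2.6316
μ ≥ 11.5 + 2.6316 = 14.1316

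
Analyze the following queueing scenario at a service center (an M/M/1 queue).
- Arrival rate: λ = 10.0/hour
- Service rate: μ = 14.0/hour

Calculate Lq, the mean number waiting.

ρ = λ/μ = 10.0/14.0 = 0.7143
For M/M/1: Lq = λ²/(μ(μ-λ))
Lq = 100.00/(14.0 × 4.00)
Lq = 1.7857 customers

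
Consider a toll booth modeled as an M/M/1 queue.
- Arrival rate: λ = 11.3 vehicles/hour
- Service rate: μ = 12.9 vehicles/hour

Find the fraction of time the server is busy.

Server utilization: ρ = λ/μ
ρ = 11.3/12.9 = 0.8760
The server is busy 87.60% of the time.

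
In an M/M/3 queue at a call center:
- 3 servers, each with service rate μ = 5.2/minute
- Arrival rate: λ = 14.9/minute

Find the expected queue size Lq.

Traffic intensity: ρ = λ/(cμ) = 14.9/(3×5.2) = 0.9551
Since ρ = 0.9551 < 1, system is stable.
Offered load a = λ/μ = cρ = 14.9/5.2 = 2.8654
P₀ = [ Σₙ₌₀^2 aⁿ/n! + a^3/(3!(1-ρ)) ]⁻¹
Σ = a^0/0! + a^1/1! + a^2/2! = 1.0000 + 2.8654 + 4.1052 = 7.9706
a^3/(3!(1-ρ)) = 23.52604/(6 × 0.04487179) = 87.3824
P₀ = 1/(7.9706 + 87.3824) = 0.01049
Lq = P₀·a^3·ρ / (3!(1-ρ)²) = 0.01048734 × 23.52604 × 0.9551282 / (6 × 0.002013478) = 19.5064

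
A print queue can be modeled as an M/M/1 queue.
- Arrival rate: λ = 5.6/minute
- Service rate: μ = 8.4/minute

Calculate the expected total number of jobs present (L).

ρ = λ/μ = 5.6/8.4 = 0.6667
For M/M/1: L = λ/(μ-λ)
L = 5.6/(8.4-5.6) = 5.6/2.80
L = 2.0000 jobs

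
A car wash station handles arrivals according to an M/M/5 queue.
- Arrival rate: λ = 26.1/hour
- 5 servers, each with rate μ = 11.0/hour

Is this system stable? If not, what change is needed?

Stability requires ρ = λ/(cμ) < 1
ρ = 26.1/(5 × 11.0) = 26.1/55.00 = 0.4745
Since 0.4745 < 1, the system is STABLE.
The servers are busy 47.45% of the time.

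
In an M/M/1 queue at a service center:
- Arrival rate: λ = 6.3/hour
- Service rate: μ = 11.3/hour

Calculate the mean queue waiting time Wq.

First, compute utilization: ρ = λ/μ = 6.3/11.3 = 0.5575
For M/M/1: Wq = λ/(μ(μ-λ))
Wq = 6.3/(11.3 × (11.3-6.3))
Wq = 6.3/(11.3 × 5.00)
Wq = 0.1115 hours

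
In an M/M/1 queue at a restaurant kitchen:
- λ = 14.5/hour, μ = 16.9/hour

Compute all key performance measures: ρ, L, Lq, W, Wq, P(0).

Step 1: ρ = λ/μ = 14.5/16.9 = 0.8580
Step 2: L = λ/(μ-λ) = 14.5/2.40 = 6.0417
Step 3: Lq = λ²/(μ(μ-λ)) = 210.25/(16.9×2.40) = 5.1837
Step 4: W = 1/(μ-λ) = 1/2.40 = 0.41667
Step 5: Wq = λ/(μ(μ-λ)) = 14.5/(16.9×2.40) = 0.3575
Step 6: P(0) = 1-ρ = 0.1420
Verify: L = λW = 14.5×0.41667 = 6.0417 ✔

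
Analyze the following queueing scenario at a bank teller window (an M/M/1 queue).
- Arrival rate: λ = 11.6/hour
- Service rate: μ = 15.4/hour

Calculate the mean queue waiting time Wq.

First, compute utilization: ρ = λ/μ = 11.6/15.4 = 0.7532
For M/M/1: Wq = λ/(μ(μ-λ))
Wq = 11.6/(15.4 × (15.4-11.6))
Wq = 11.6/(15.4 × 3.80)
Wq = 0.1982 hours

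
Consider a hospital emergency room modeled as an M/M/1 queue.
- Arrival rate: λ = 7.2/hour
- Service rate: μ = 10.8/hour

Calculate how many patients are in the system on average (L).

ρ = λ/μ = 7.2/10.8 = 0.6667
For M/M/1: L = λ/(μ-λ)
L = 7.2/(10.8-7.2) = 7.2/3.60
L = 2.0000 patients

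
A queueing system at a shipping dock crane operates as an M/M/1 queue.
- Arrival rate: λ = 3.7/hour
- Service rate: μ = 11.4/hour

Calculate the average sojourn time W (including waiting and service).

First, compute utilization: ρ = λ/μ = 3.7/11.4 = 0.3246
For M/M/1: W = 1/(μ-λ)
W = 1/(11.4-3.7) = 1/7.70
W = 0.1299 hours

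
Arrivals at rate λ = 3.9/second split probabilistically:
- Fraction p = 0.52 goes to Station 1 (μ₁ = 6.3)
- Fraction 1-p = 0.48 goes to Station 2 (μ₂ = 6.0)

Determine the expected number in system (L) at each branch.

Effective rates: λ₁ = 3.9×0.52 = 2.028, λ₂ = 3.9×0.48 = 1.872
Station 1: ρ₁ = 2.028/6.3 = 0.3219, L₁ = ρ₁/(1-ρ₁) = 0.3219/(1-0.3219) = 0.4747
Station 2: ρ₂ = 1.872/6.0 = 0.3120, L₂ = ρ₂/(1-ρ₂) = 0.3120/(1-0.3120) = 0.4535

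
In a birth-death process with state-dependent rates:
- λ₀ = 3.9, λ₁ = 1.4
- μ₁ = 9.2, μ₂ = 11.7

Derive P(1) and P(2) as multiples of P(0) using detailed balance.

Balance equations:
State 0: λ₀P₀ = μ₁P₁ → P₁ = (λ₀/μ₁)P₀ = (3.9/9.2)P₀ = 0.4239P₀
State 1: P₂ = (λ₀λ₁)/(μ₁μ₂)P₀ = (3.9×1.4)/(9.2×11.7)P₀ = 0.05072P₀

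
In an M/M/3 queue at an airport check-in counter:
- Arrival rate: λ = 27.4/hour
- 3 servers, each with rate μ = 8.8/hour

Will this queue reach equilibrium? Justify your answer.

Stability requires ρ = λ/(cμ) < 1
ρ = 27.4/(3 × 8.8) = 27.4/26.40 = 1.0379
Since 1.0379 ≥ 1, the system is UNSTABLE.
Need c > λ/μ = 27.4/8.8 = 3.11.
Minimum servers needed: c = 4.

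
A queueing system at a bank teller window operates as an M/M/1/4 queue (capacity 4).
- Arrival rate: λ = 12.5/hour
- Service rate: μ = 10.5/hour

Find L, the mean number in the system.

ρ = λ/μ = 12.5/10.5 = 1.1905
P₀ = (1-ρ)/(1-ρ^(K+1)) = (1-1.1905)/(1-1.1905^5) = -0.1905/-1.3914 = 0.1369
P_K = P₀×ρ^K = 0.1369 × 1.1905^4 = 0.1369 × 2.0087 = 0.2750
L = ρ[1 - (K+1)ρ^K + Kρ^(K+1)] / [(1-ρ)(1-ρ^(K+1))]
L = 1.1905 × (1 - 5×2.008712 + 4×2.391371) / ((1 - 1.1905) × (1 - 2.391371)) = 2.3442 transactions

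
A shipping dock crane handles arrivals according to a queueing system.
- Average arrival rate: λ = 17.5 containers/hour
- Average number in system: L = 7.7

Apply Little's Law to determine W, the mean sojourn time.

Little's Law: L = λW, so W = L/λ
W = 7.7/17.5 = 0.4400 hours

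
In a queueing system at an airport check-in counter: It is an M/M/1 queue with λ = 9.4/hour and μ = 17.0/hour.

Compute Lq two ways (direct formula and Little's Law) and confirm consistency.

Method 1 (direct): Lq = λ²/(μ(μ-λ)) = 88.36/(17.0 × 7.60) = 0.6839

Method 2 (Little's Law):
W = 1/(μ-λ) = 1/7.60 = 0.13158
Wq = W - 1/μ = 0.13158 - 0.058824 = 0.07276
Lq = λWq = 9.4 × 0.07276 = 0.6839 ✔ (matches Method 1)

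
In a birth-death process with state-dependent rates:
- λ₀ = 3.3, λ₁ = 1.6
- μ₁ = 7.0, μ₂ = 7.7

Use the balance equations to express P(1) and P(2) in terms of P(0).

Balance equations:
State 0: λ₀P₀ = μ₁P₁ → P₁ = (λ₀/μ₁)P₀ = (3.3/7.0)P₀ = 0.4714P₀
State 1: P₂ = (λ₀λ₁)/(μ₁μ₂)P₀ = (3.3×1.6)/(7.0×7.7)P₀ = 0.09796P₀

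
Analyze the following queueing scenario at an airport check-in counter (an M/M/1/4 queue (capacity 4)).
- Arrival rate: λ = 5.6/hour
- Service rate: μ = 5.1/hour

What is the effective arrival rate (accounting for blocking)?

ρ = λ/μ = 5.6/5.1 = 1.09804
P₀ = (1-ρ)/(1-ρ^(K+1)) = (1-1.09804)/(1-1.09804^5) = -0.09804/-0.5962 = 0.1644
P_K = P₀×ρ^K = 0.1644 × 1.09804^4 = 0.1644 × 1.4537 = 0.2390
λ_eff = λ(1-P_K) = 5.6 × (1 - 0.23904) = 5.6 × 0.76096 = 4.2614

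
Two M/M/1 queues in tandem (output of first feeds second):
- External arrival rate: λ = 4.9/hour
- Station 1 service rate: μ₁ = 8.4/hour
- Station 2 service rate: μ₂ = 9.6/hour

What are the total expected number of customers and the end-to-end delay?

By Jackson's theorem, each station behaves as independent M/M/1.
Station 1: ρ₁ = 4.9/8.4 = 0.5833, L₁ = ρ₁/(1-ρ₁) = λ/(μ₁-λ) = 4.9/3.50 = 1.4000
Station 2: ρ₂ = 4.9/9.6 = 0.5104, L₂ = ρ₂/(1-ρ₂) = λ/(μ₂-λ) = 4.9/4.70 = 1.0426
Total: L = L₁ + L₂ = 1.4000 + 1.0426 = 2.4426
W = L/λ = 2.4426/4.9 = 0.4985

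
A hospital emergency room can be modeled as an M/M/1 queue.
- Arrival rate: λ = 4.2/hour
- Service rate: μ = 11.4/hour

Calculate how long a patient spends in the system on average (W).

First, compute utilization: ρ = λ/μ = 4.2/11.4 = 0.3684
For M/M/1: W = 1/(μ-λ)
W = 1/(11.4-4.2) = 1/7.20
W = 0.1389 hours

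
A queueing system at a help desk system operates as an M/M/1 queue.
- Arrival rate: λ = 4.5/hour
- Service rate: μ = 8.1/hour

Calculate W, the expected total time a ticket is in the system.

First, compute utilization: ρ = λ/μ = 4.5/8.1 = 0.5556
For M/M/1: W = 1/(μ-λ)
W = 1/(8.1-4.5) = 1/3.60
W = 0.2778 hours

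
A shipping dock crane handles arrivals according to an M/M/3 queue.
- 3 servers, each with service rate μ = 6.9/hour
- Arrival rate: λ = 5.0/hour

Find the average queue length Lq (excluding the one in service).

Traffic intensity: ρ = λ/(cμ) = 5.0/(3×6.9) = 0.2415
Since ρ = 0.2415 < 1, system is stable.
Offered load a = λ/μ = cρ = 5.0/6.9 = 0.7246
P₀ = [ Σₙ₌₀^2 aⁿ/n! + a^3/(3!(1-ρ)) ]⁻¹
Σ = a^0/0! + a^1/1! + a^2/2! = 1.0000 + 0.72464 + 0.26255 = 1.9872
a^3/(3!(1-ρ)) = 0.3805/(6 × 0.7585) = 0.08361
P₀ = 1/(1.9872 + 0.08361) = 0.4829
Lq = P₀·a^3·ρ / (3!(1-ρ)²) = 0.4829 × 0.3805 × 0.2415 / (6 × 0.5753) = 0.01286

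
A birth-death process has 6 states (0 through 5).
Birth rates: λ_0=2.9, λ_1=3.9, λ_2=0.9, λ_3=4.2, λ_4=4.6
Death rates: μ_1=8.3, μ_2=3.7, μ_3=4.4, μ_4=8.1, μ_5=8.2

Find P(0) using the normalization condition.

Ratios P(n)/P(0) = (λ₀···λₙ₋₁)/(μ₁···μₙ):
P(1)/P(0) = (2.9)/(8.3) = 0.3494
P(2)/P(0) = (2.9×3.9)/(8.3×3.7) = 0.3683
P(3)/P(0) = (2.9×3.9×0.9)/(8.3×3.7×4.4) = 0.07533
P(4)/P(0) = (2.9×3.9×0.9×4.2)/(8.3×3.7×4.4×8.1) = 0.03906
P(5)/P(0) = (2.9×3.9×0.9×4.2×4.6)/(8.3×3.7×4.4×8.1×8.2) = 0.02191

Normalization: ∑ P(n) = 1
P(0) × (1.0000 + 0.3494 + 0.3683 + 0.07533 + 0.03906 + 0.02191) = 1
P(0) × 1.8540 = 1
P(0) = 1/1.8540 = 0.5394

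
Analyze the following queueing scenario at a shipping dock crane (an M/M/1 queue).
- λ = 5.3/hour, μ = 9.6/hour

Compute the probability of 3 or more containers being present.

ρ = λ/μ = 5.3/9.6 = 0.5521
P(N ≥ n) = ρⁿ
P(N ≥ 3) = 0.5521^3
P(N ≥ 3) = 0.1683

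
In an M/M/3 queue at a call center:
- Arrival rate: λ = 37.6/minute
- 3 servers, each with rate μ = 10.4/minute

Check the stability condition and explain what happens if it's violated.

Stability requires ρ = λ/(cμ) < 1
ρ = 37.6/(3 × 10.4) = 37.6/31.20 = 1.2051
Since 1.2051 ≥ 1, the system is UNSTABLE.
Need c > λ/μ = 37.6/10.4 = 3.62.
Minimum servers needed: c = 4.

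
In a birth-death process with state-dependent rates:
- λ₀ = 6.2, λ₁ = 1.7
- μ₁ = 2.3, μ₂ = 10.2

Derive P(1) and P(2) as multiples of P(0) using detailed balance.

Balance equations:
State 0: λ₀P₀ = μ₁P₁ → P₁ = (λ₀/μ₁)P₀ = (6.2/2.3)P₀ = 2.6957P₀
State 1: P₂ = (λ₀λ₁)/(μ₁μ₂)P₀ = (6.2×1.7)/(2.3×10.2)P₀ = 0.4493P₀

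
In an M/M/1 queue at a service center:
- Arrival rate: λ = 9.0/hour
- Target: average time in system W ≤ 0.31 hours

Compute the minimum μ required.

For M/M/1: W = 1/(μ-λ)
Need W ≤ 0.31, so 1/(μ-λ) ≤ 0.31
μ - λ ≥ 1/0.31 = 3.2258
μ ≥ 9.0 + 3.2258 = 12.2258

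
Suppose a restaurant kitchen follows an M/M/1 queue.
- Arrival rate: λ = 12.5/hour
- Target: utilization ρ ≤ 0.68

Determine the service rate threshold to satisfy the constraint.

ρ = λ/μ, so μ = λ/ρ
μ ≥ 12.5/0.68 = 18.3824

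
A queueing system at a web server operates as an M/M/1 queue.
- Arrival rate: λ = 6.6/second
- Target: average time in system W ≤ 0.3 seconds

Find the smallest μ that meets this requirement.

For M/M/1: W = 1/(μ-λ)
Need W ≤ 0.3, so 1/(μ-λ) ≤ 0.3
μ - λ ≥ 1/0.3 = 3.3333
μ ≥ 6.6 + 3.3333 = 9.9333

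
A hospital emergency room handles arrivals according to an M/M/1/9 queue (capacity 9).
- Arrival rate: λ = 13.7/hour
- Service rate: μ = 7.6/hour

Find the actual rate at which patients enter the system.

ρ = λ/μ = 13.7/7.6 = 1.80263
P₀ = (1-ρ)/(1-ρ^(K+1)) = (1-1.80263)/(1-1.80263^10) = -0.80263/-361.2980 = 0.002222
P_K = P₀×ρ^K = 0.0022215 × 1.80263^9 = 0.0022215 × 200.9830 = 0.4465
λ_eff = λ(1-P_K) = 13.7 × (1 - 0.44649) = 13.7 × 0.55351 = 7.5831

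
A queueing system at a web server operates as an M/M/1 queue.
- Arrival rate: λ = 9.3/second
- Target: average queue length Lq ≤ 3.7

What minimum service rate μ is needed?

For M/M/1: Lq = λ²/(μ(μ-λ))
Need Lq ≤ 3.7, i.e. μ(μ-λ) ≥ λ²/3.7
μ² - 9.3μ - 86.49/3.7 ≥ 0  →  μ² - 9.3μ - 23.37568 ≥ 0
Quadratic formula (positive root): μ = [λ + √(λ² + 4×23.37568)]/2
Discriminant: 86.49 + 4×23.37568 = 179.9927, √179.9927 = 13.4161
μ ≥ (9.3 + 13.4161)/2 = 11.3581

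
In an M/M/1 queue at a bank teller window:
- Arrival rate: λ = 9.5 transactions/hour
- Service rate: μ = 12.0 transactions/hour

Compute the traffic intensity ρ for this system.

Server utilization: ρ = λ/μ
ρ = 9.5/12.0 = 0.7917
The server is busy 79.17% of the time.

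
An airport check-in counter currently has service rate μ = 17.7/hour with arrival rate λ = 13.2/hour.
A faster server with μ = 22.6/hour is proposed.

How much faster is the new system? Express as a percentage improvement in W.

System 1: ρ₁ = 13.2/17.7 = 0.7458, W₁ = 1/(17.7-13.2) = 0.22222
System 2: ρ₂ = 13.2/22.6 = 0.5841, W₂ = 1/(22.6-13.2) = 0.10638
Improvement: (W₁-W₂)/W₁ = (0.22222-0.10638)/0.22222 = 52.13%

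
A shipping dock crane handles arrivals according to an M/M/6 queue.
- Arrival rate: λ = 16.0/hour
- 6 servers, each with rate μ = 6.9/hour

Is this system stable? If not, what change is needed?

Stability requires ρ = λ/(cμ) < 1
ρ = 16.0/(6 × 6.9) = 16.0/41.40 = 0.3865
Since 0.3865 < 1, the system is STABLE.
The servers are busy 38.65% of the time.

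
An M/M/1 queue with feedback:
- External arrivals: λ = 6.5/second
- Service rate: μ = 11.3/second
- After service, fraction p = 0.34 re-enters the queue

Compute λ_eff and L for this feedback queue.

Effective arrival rate: λ_eff = λ/(1-p) = 6.5/(1-0.34) = 6.5/0.66 = 9.848485
ρ = λ_eff/μ = 9.848485/11.3 = 0.8715473
L = ρ/(1-ρ) = 0.8715473/(1-0.8715473) = 6.7850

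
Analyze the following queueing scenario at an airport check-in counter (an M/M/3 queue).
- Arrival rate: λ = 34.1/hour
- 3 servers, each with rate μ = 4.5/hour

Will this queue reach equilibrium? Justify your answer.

Stability requires ρ = λ/(cμ) < 1
ρ = 34.1/(3 × 4.5) = 34.1/13.50 = 2.5259
Since 2.5259 ≥ 1, the system is UNSTABLE.
Need c > λ/μ = 34.1/4.5 = 7.58.
Minimum servers needed: c = 8.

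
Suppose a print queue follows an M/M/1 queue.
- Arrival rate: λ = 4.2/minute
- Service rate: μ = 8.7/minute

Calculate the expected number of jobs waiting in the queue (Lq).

ρ = λ/μ = 4.2/8.7 = 0.4828
For M/M/1: Lq = λ²/(μ(μ-λ))
Lq = 17.64/(8.7 × 4.50)
Lq = 0.4506 jobs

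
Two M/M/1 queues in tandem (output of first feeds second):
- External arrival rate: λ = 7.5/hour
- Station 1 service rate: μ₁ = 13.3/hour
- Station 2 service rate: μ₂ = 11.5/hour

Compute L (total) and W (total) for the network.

By Jackson's theorem, each station behaves as independent M/M/1.
Station 1: ρ₁ = 7.5/13.3 = 0.5639, L₁ = ρ₁/(1-ρ₁) = λ/(μ₁-λ) = 7.5/5.80 = 1.2931
Station 2: ρ₂ = 7.5/11.5 = 0.6522, L₂ = ρ₂/(1-ρ₂) = λ/(μ₂-λ) = 7.5/4.00 = 1.8750
Total: L = L₁ + L₂ = 1.2931 + 1.8750 = 3.1681
W = L/λ = 3.1681/7.5 = 0.4224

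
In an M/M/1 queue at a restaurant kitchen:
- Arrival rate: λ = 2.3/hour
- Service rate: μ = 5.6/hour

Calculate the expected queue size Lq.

ρ = λ/μ = 2.3/5.6 = 0.4107
For M/M/1: Lq = λ²/(μ(μ-λ))
Lq = 5.29/(5.6 × 3.30)
Lq = 0.2863 orders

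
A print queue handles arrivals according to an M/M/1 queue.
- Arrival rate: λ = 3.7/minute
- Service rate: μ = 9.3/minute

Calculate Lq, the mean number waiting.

ρ = λ/μ = 3.7/9.3 = 0.3978
For M/M/1: Lq = λ²/(μ(μ-λ))
Lq = 13.69/(9.3 × 5.60)
Lq = 0.2629 jobs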